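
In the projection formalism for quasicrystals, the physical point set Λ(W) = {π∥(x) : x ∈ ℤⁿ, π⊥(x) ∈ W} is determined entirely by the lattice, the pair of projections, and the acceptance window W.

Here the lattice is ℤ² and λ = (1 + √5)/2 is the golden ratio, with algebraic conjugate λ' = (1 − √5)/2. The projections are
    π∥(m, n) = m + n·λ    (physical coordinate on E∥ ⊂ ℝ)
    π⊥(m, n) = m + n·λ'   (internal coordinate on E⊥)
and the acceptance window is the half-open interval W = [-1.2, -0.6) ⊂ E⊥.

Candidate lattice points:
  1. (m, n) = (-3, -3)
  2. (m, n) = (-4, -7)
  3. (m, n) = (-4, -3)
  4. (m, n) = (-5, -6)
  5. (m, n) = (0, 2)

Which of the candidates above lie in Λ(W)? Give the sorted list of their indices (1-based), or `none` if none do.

Compute λ' = (1−√5)/2 = -0.61803, so π⊥(m,n) = m -0.61803·n.
[1] lift (-3,-3): star map gives -1.14590; window check -1.2 ≤ -1.14590 < -0.6 is true → IN Λ
[2] lift (-4,-7): star map gives 0.32624; window check -1.2 ≤ 0.32624 < -0.6 is false → out
[3] lift (-4,-3): star map gives -2.14590; window check -1.2 ≤ -2.14590 < -0.6 is false → out
[4] lift (-5,-6): star map gives -1.29180; window check -1.2 ≤ -1.29180 < -0.6 is false → out
[5] lift (0,2): star map gives -1.23607; window check -1.2 ≤ -1.23607 < -0.6 is false → out

1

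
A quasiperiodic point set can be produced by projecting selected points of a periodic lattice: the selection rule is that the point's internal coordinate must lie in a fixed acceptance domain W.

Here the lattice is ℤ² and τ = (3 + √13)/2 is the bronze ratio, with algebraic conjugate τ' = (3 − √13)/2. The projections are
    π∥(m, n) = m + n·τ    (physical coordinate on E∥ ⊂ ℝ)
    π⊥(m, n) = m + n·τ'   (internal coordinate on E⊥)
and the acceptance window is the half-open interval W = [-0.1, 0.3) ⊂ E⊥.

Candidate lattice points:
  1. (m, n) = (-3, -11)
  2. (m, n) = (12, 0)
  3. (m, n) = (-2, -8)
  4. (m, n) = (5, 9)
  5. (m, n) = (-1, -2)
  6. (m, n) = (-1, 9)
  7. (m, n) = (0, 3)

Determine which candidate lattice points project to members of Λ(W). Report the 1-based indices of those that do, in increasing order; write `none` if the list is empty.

Compute τ' = (3−√13)/2 = -0.3028, so π⊥(m,n) = m -0.3028·n.
candidate 1: (m,n)=(-3,-11) → π∥ = -3-11·τ ≈ -39.3305, π⊥ = -3-11·τ' ≈ 0.3305 ∉ [-0.1, 0.3) ⇒ out
candidate 2: (m,n)=(12,0) → π∥ = 12+0·τ ≈ 12.0000, π⊥ = 12+0·τ' ≈ 12.0000 ∉ [-0.1, 0.3) ⇒ out
candidate 3: (m,n)=(-2,-8) → π∥ = -2-8·τ ≈ -28.4222, π⊥ = -2-8·τ' ≈ 0.4222 ∉ [-0.1, 0.3) ⇒ out
candidate 4: (m,n)=(5,9) → π∥ = 5+9·τ ≈ 34.7250, π⊥ = 5+9·τ' ≈ 2.2750 ∉ [-0.1, 0.3) ⇒ out
candidate 5: (m,n)=(-1,-2) → π∥ = -1-2·τ ≈ -7.6056, π⊥ = -1-2·τ' ≈ -0.3944 ∉ [-0.1, 0.3) ⇒ out
candidate 6: (m,n)=(-1,9) → π∥ = -1+9·τ ≈ 28.7250, π⊥ = -1+9·τ' ≈ -3.7250 ∉ [-0.1, 0.3) ⇒ out
candidate 7: (m,n)=(0,3) → π∥ = 0+3·τ ≈ 9.9083, π⊥ = 0+3·τ' ≈ -0.9083 ∉ [-0.1, 0.3) ⇒ out

none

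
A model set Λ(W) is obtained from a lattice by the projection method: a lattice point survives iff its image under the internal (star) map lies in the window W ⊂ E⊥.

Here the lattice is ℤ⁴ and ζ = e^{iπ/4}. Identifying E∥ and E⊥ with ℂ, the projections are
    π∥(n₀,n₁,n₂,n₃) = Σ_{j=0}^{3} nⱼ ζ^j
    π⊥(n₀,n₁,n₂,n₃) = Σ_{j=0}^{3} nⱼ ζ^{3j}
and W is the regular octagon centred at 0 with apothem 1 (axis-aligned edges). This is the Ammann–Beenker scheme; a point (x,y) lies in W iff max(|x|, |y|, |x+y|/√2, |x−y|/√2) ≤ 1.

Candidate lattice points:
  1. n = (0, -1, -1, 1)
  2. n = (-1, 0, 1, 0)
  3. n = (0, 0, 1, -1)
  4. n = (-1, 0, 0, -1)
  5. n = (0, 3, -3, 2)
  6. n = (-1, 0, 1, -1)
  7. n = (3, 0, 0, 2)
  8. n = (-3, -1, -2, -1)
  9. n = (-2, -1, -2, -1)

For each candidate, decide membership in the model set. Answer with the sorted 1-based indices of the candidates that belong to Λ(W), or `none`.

none

With ζ = e^{iπ/4} the internal vectors are ζ^0,ζ^3,ζ^6,ζ^9.
#1 (0, -1, -1, 1): internal (1.41421, 1.00000); octagon support 1.70711 vs apothem 1 → ∉ W
#2 (-1, 0, 1, 0): internal (-1.00000, -1.00000); octagon support 1.41421 vs apothem 1 → ∉ W
#3 (0, 0, 1, -1): internal (-0.70711, -1.70711); octagon support 1.70711 vs apothem 1 → ∉ W
#4 (-1, 0, 0, -1): internal (-1.70711, -0.70711); octagon support 1.70711 vs apothem 1 → ∉ W
#5 (0, 3, -3, 2): internal (-0.70711, 6.53553); octagon support 6.53553 vs apothem 1 → ∉ W
#6 (-1, 0, 1, -1): internal (-1.70711, -1.70711); octagon support 2.41421 vs apothem 1 → ∉ W
#7 (3, 0, 0, 2): internal (4.41421, 1.41421); octagon support 4.41421 vs apothem 1 → ∉ W
#8 (-3, -1, -2, -1): internal (-3.00000, 0.58579); octagon support 3.00000 vs apothem 1 → ∉ W
#9 (-2, -1, -2, -1): internal (-2.00000, 0.58579); octagon support 2.00000 vs apothem 1 → ∉ W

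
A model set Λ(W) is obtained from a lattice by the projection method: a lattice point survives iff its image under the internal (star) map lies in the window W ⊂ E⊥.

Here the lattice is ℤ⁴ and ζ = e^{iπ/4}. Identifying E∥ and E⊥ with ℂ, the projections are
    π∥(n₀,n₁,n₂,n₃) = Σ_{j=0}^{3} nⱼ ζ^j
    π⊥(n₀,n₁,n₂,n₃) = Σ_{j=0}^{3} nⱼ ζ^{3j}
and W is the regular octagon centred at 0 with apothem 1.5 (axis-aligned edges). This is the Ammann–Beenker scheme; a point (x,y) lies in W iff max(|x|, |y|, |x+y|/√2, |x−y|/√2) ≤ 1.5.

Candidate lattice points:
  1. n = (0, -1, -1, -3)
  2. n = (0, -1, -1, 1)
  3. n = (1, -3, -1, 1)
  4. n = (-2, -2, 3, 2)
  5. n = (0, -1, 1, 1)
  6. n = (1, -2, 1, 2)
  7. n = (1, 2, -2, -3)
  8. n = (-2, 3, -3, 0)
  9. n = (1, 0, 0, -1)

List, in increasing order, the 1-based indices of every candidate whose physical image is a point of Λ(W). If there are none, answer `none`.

9

Internal map: ζ^{3j} for j=0..3 gives (1,0), (−√2/2,√2/2), (0,−1), (√2/2,√2/2).
#1 (0, -1, -1, -3): internal (-1.414214, -1.828427); octagon support 2.292893 vs apothem 1.5 → ∉ W
#2 (0, -1, -1, 1): internal (1.414214, 1.000000); octagon support 1.707107 vs apothem 1.5 → ∉ W
#3 (1, -3, -1, 1): internal (3.828427, -0.414214); octagon support 3.828427 vs apothem 1.5 → ∉ W
#4 (-2, -2, 3, 2): internal (0.828427, -3.000000); octagon support 3.000000 vs apothem 1.5 → ∉ W
#5 (0, -1, 1, 1): internal (1.414214, -1.000000); octagon support 1.707107 vs apothem 1.5 → ∉ W
#6 (1, -2, 1, 2): internal (3.828427, -1.000000); octagon support 3.828427 vs apothem 1.5 → ∉ W
#7 (1, 2, -2, -3): internal (-2.535534, 1.292893); octagon support 2.707107 vs apothem 1.5 → ∉ W
#8 (-2, 3, -3, 0): internal (-4.121320, 5.121320); octagon support 6.535534 vs apothem 1.5 → ∉ W
#9 (1, 0, 0, -1): internal (0.292893, -0.707107); octagon support 0.707107 vs apothem 1.5 → ∈ W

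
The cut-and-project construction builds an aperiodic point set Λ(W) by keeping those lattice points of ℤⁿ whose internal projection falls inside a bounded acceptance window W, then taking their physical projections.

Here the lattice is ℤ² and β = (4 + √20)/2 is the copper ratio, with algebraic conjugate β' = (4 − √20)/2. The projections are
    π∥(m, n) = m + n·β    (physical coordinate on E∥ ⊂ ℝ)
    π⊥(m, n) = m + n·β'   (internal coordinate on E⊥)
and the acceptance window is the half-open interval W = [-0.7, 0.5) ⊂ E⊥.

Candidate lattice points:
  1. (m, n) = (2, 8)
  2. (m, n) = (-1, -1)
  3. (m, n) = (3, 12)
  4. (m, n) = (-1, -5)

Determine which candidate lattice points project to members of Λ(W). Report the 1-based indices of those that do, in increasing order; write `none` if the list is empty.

Numerically β ≈ 4.236068 and β' = −1/β ≈ -0.236068.
candidate 1: (m,n)=(2,8) → π∥ = 2+8·β ≈ 35.888544, π⊥ = 2+8·β' ≈ 0.111456 ∈ [-0.7, 0.5) ⇒ IN Λ
candidate 2: (m,n)=(-1,-1) → π∥ = -1-1·β ≈ -5.236068, π⊥ = -1-1·β' ≈ -0.763932 ∉ [-0.7, 0.5) ⇒ out
candidate 3: (m,n)=(3,12) → π∥ = 3+12·β ≈ 53.832816, π⊥ = 3+12·β' ≈ 0.167184 ∈ [-0.7, 0.5) ⇒ IN Λ
candidate 4: (m,n)=(-1,-5) → π∥ = -1-5·β ≈ -22.180340, π⊥ = -1-5·β' ≈ 0.180340 ∈ [-0.7, 0.5) ⇒ IN Λ

1, 3, 4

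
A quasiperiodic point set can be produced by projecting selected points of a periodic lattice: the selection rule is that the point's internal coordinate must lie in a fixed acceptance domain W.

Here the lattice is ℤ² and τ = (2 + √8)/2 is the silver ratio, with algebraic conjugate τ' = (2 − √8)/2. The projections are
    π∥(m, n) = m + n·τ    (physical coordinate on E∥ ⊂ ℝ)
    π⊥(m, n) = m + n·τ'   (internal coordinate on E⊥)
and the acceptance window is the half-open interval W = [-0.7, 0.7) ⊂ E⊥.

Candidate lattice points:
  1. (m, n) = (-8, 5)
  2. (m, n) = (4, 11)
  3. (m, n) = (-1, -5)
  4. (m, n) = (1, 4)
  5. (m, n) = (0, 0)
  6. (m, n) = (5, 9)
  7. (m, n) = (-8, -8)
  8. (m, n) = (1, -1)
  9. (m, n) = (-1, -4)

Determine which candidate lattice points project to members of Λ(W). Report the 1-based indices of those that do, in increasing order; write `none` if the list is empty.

τ' = (2−√8)/2 ≈ -0.414214.
candidate 1: (m,n)=(-8,5) → π∥ = -8+5·τ ≈ 4.071068, π⊥ = -8+5·τ' ≈ -10.071068 ∉ [-0.7, 0.7) ⇒ out
candidate 2: (m,n)=(4,11) → π∥ = 4+11·τ ≈ 30.556349, π⊥ = 4+11·τ' ≈ -0.556349 ∈ [-0.7, 0.7) ⇒ IN Λ
candidate 3: (m,n)=(-1,-5) → π∥ = -1-5·τ ≈ -13.071068, π⊥ = -1-5·τ' ≈ 1.071068 ∉ [-0.7, 0.7) ⇒ out
candidate 4: (m,n)=(1,4) → π∥ = 1+4·τ ≈ 10.656854, π⊥ = 1+4·τ' ≈ -0.656854 ∈ [-0.7, 0.7) ⇒ IN Λ
candidate 5: (m,n)=(0,0) → π∥ = 0+0·τ ≈ 0.000000, π⊥ = 0+0·τ' ≈ 0.000000 ∈ [-0.7, 0.7) ⇒ IN Λ
candidate 6: (m,n)=(5,9) → π∥ = 5+9·τ ≈ 26.727922, π⊥ = 5+9·τ' ≈ 1.272078 ∉ [-0.7, 0.7) ⇒ out
candidate 7: (m,n)=(-8,-8) → π∥ = -8-8·τ ≈ -27.313708, π⊥ = -8-8·τ' ≈ -4.686292 ∉ [-0.7, 0.7) ⇒ out
candidate 8: (m,n)=(1,-1) → π∥ = 1-1·τ ≈ -1.414214, π⊥ = 1-1·τ' ≈ 1.414214 ∉ [-0.7, 0.7) ⇒ out
candidate 9: (m,n)=(-1,-4) → π∥ = -1-4·τ ≈ -10.656854, π⊥ = -1-4·τ' ≈ 0.656854 ∈ [-0.7, 0.7) ⇒ IN Λ

2, 4, 5, 9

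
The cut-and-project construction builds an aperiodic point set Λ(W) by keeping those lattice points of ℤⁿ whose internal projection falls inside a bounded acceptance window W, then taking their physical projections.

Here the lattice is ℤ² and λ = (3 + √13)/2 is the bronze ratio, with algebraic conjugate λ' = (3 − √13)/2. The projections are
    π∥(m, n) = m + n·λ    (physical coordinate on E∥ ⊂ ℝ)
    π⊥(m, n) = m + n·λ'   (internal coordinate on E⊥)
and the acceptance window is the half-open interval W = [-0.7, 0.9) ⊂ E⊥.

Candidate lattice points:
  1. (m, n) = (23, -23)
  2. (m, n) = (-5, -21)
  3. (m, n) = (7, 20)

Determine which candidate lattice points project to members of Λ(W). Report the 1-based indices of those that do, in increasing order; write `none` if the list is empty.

Numerically λ ≈ 3.3028 and λ' = −1/λ ≈ -0.3028.
#1 (23,-23): internal coord 23 + (-23)·λ' = +29.9638; +29.9638 ∉ [-0.7, 0.9) → out
#2 (-5,-21): internal coord -5 + (-21)·λ' = +1.3583; +1.3583 ∉ [-0.7, 0.9) → out
#3 (7,20): internal coord 7 + (20)·λ' = +0.9445; +0.9445 ∉ [-0.7, 0.9) → out

none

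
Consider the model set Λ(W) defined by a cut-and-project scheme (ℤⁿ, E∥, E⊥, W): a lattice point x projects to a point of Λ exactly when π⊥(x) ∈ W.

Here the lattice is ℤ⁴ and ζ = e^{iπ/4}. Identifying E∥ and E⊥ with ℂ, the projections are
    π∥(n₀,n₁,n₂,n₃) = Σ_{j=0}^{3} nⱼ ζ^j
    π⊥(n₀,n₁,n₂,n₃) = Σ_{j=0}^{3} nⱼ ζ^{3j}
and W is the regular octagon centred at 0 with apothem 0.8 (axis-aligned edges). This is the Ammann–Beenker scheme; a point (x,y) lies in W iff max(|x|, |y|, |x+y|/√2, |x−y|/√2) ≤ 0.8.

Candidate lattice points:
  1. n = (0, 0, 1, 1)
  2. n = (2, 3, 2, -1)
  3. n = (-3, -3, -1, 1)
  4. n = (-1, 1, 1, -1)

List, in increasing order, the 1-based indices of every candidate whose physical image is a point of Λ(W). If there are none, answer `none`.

Internal map: ζ^{3j} for j=0..3 gives (1,0), (−√2/2,√2/2), (0,−1), (√2/2,√2/2).
candidate 1: n = (0, 0, 1, 1) → π⊥ ≈ (+0.70711, -0.29289); max(|x|,|y|,|x±y|/√2) = 0.70711 ≤ 0.8 ⇒ ∈ W
candidate 2: n = (2, 3, 2, -1) → π⊥ ≈ (-0.82843, -0.58579); max(|x|,|y|,|x±y|/√2) = 1.00000 > 0.8 ⇒ ∉ W
candidate 3: n = (-3, -3, -1, 1) → π⊥ ≈ (-0.17157, -0.41421); max(|x|,|y|,|x±y|/√2) = 0.41421 ≤ 0.8 ⇒ ∈ W
candidate 4: n = (-1, 1, 1, -1) → π⊥ ≈ (-2.41421, -1.00000); max(|x|,|y|,|x±y|/√2) = 2.41421 > 0.8 ⇒ ∉ W

1, 3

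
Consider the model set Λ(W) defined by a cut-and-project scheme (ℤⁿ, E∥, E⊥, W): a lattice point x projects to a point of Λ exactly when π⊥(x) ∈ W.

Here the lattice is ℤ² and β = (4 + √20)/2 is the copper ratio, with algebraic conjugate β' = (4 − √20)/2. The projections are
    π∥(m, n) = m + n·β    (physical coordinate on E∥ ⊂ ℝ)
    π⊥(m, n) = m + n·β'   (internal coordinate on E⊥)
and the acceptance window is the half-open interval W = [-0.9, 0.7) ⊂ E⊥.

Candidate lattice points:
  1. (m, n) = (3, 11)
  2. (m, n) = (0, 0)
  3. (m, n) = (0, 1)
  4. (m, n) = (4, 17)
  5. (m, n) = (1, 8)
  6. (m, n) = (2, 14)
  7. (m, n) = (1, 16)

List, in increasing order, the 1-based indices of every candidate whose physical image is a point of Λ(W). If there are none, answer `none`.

Numerically β ≈ 4.23607 and β' = −1/β ≈ -0.23607.
#1 (3,11): internal coord 3 + (11)·β' = +0.40325; +0.40325 ∈ [-0.9, 0.7) → IN Λ
#2 (0,0): internal coord 0 + (0)·β' = +0.00000; +0.00000 ∈ [-0.9, 0.7) → IN Λ
#3 (0,1): internal coord 0 + (1)·β' = -0.23607; -0.23607 ∈ [-0.9, 0.7) → IN Λ
#4 (4,17): internal coord 4 + (17)·β' = -0.01316; -0.01316 ∈ [-0.9, 0.7) → IN Λ
#5 (1,8): internal coord 1 + (8)·β' = -0.88854; -0.88854 ∈ [-0.9, 0.7) → IN Λ
#6 (2,14): internal coord 2 + (14)·β' = -1.30495; -1.30495 ∉ [-0.9, 0.7) → out
#7 (1,16): internal coord 1 + (16)·β' = -2.77709; -2.77709 ∉ [-0.9, 0.7) → out

1, 2, 3, 4, 5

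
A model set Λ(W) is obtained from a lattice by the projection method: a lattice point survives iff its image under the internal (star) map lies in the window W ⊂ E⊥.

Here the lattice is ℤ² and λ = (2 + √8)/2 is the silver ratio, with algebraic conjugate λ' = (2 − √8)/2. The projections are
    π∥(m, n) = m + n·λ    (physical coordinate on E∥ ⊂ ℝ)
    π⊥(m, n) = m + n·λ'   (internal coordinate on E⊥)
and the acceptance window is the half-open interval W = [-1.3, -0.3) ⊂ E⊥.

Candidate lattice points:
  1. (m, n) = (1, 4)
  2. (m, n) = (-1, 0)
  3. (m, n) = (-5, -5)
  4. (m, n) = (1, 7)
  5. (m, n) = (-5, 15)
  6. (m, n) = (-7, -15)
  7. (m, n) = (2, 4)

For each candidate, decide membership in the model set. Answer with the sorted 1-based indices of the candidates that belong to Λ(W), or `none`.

Numerically λ ≈ 2.414214 and λ' = −1/λ ≈ -0.414214.
candidate 1: (m,n)=(1,4) → π∥ = 1+4·λ ≈ 10.656854, π⊥ = 1+4·λ' ≈ -0.656854 ∈ [-1.3, -0.3) ⇒ IN Λ
candidate 2: (m,n)=(-1,0) → π∥ = -1+0·λ ≈ -1.000000, π⊥ = -1+0·λ' ≈ -1.000000 ∈ [-1.3, -0.3) ⇒ IN Λ
candidate 3: (m,n)=(-5,-5) → π∥ = -5-5·λ ≈ -17.071068, π⊥ = -5-5·λ' ≈ -2.928932 ∉ [-1.3, -0.3) ⇒ out
candidate 4: (m,n)=(1,7) → π∥ = 1+7·λ ≈ 17.899495, π⊥ = 1+7·λ' ≈ -1.899495 ∉ [-1.3, -0.3) ⇒ out
candidate 5: (m,n)=(-5,15) → π∥ = -5+15·λ ≈ 31.213203, π⊥ = -5+15·λ' ≈ -11.213203 ∉ [-1.3, -0.3) ⇒ out
candidate 6: (m,n)=(-7,-15) → π∥ = -7-15·λ ≈ -43.213203, π⊥ = -7-15·λ' ≈ -0.786797 ∈ [-1.3, -0.3) ⇒ IN Λ
candidate 7: (m,n)=(2,4) → π∥ = 2+4·λ ≈ 11.656854, π⊥ = 2+4·λ' ≈ 0.343146 ∉ [-1.3, -0.3) ⇒ out

1, 2, 6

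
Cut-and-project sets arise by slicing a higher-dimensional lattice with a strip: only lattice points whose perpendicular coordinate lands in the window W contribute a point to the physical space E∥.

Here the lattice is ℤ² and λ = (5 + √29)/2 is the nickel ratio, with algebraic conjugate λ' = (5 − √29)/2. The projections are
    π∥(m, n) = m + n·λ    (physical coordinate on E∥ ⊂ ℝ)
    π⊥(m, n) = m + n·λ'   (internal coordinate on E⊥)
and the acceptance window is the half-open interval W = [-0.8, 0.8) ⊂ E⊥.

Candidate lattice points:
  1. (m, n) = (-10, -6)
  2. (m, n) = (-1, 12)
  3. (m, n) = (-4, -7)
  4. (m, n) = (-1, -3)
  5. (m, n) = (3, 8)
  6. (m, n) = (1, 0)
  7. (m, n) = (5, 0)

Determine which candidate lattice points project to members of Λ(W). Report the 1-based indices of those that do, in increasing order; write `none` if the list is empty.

Compute λ' = (5−√29)/2 = -0.19258, so π⊥(m,n) = m -0.19258·n.
#1 (-10,-6): internal coord -10 + (-6)·λ' = -8.84451; -8.84451 ∉ [-0.8, 0.8) → out
#2 (-1,12): internal coord -1 + (12)·λ' = -3.31099; -3.31099 ∉ [-0.8, 0.8) → out
#3 (-4,-7): internal coord -4 + (-7)·λ' = -2.65192; -2.65192 ∉ [-0.8, 0.8) → out
#4 (-1,-3): internal coord -1 + (-3)·λ' = -0.42225; -0.42225 ∈ [-0.8, 0.8) → IN Λ
#5 (3,8): internal coord 3 + (8)·λ' = +1.45934; +1.45934 ∉ [-0.8, 0.8) → out
#6 (1,0): internal coord 1 + (0)·λ' = +1.00000; +1.00000 ∉ [-0.8, 0.8) → out
#7 (5,0): internal coord 5 + (0)·λ' = +5.00000; +5.00000 ∉ [-0.8, 0.8) → out

4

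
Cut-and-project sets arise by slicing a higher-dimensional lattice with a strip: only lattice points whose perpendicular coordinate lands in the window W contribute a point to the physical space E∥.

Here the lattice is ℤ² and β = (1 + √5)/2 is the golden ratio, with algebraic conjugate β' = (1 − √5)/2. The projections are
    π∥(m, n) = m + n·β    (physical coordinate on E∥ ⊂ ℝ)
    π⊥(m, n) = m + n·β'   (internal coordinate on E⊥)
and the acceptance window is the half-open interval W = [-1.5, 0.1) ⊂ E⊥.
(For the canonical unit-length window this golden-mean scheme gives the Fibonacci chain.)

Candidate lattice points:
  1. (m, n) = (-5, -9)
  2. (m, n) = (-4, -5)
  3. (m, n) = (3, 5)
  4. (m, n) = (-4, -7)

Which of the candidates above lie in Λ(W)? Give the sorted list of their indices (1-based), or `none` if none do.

Compute β' = (1−√5)/2 = -0.6180, so π⊥(m,n) = m -0.6180·n.
[1] lift (-5,-9): star map gives 0.5623; window check -1.5 ≤ 0.5623 < 0.1 is false → out
[2] lift (-4,-5): star map gives -0.9098; window check -1.5 ≤ -0.9098 < 0.1 is true → IN Λ
[3] lift (3,5): star map gives -0.0902; window check -1.5 ≤ -0.0902 < 0.1 is true → IN Λ
[4] lift (-4,-7): star map gives 0.3262; window check -1.5 ≤ 0.3262 < 0.1 is false → out

2, 3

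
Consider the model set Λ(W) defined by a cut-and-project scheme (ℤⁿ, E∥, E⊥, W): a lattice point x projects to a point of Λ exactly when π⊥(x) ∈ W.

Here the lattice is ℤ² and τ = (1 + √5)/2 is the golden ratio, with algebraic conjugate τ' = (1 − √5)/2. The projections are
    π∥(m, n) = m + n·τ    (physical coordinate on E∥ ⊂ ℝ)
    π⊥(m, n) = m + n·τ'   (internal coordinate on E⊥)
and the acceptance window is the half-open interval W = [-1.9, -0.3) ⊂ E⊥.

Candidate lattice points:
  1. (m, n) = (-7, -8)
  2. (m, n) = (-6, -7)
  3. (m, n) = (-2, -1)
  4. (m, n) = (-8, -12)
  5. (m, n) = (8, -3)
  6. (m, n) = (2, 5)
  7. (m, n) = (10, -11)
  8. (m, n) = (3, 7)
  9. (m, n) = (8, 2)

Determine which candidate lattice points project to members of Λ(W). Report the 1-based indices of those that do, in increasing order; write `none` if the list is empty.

2, 3, 4, 6, 8

τ' = (1−√5)/2 ≈ -0.61803.
candidate 1: (m,n)=(-7,-8) → π∥ = -7-8·τ ≈ -19.94427, π⊥ = -7-8·τ' ≈ -2.05573 ∉ [-1.9, -0.3) ⇒ out
candidate 2: (m,n)=(-6,-7) → π∥ = -6-7·τ ≈ -17.32624, π⊥ = -6-7·τ' ≈ -1.67376 ∈ [-1.9, -0.3) ⇒ IN Λ
candidate 3: (m,n)=(-2,-1) → π∥ = -2-1·τ ≈ -3.61803, π⊥ = -2-1·τ' ≈ -1.38197 ∈ [-1.9, -0.3) ⇒ IN Λ
candidate 4: (m,n)=(-8,-12) → π∥ = -8-12·τ ≈ -27.41641, π⊥ = -8-12·τ' ≈ -0.58359 ∈ [-1.9, -0.3) ⇒ IN Λ
candidate 5: (m,n)=(8,-3) → π∥ = 8-3·τ ≈ 3.14590, π⊥ = 8-3·τ' ≈ 9.85410 ∉ [-1.9, -0.3) ⇒ out
candidate 6: (m,n)=(2,5) → π∥ = 2+5·τ ≈ 10.09017, π⊥ = 2+5·τ' ≈ -1.09017 ∈ [-1.9, -0.3) ⇒ IN Λ
candidate 7: (m,n)=(10,-11) → π∥ = 10-11·τ ≈ -7.79837, π⊥ = 10-11·τ' ≈ 16.79837 ∉ [-1.9, -0.3) ⇒ out
candidate 8: (m,n)=(3,7) → π∥ = 3+7·τ ≈ 14.32624, π⊥ = 3+7·τ' ≈ -1.32624 ∈ [-1.9, -0.3) ⇒ IN Λ
candidate 9: (m,n)=(8,2) → π∥ = 8+2·τ ≈ 11.23607, π⊥ = 8+2·τ' ≈ 6.76393 ∉ [-1.9, -0.3) ⇒ out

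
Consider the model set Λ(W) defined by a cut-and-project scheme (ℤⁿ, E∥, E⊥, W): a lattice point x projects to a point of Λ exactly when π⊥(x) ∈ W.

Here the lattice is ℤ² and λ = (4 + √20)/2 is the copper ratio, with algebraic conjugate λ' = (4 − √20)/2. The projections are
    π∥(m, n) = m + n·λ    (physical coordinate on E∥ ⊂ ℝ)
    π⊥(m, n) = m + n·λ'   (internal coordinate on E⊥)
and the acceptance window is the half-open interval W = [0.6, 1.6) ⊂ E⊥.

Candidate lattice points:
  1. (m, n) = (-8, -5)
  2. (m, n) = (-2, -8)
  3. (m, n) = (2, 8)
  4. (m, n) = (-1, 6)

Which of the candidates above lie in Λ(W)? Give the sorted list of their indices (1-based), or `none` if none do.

λ' = (4−√20)/2 ≈ -0.2361.
#1 (-8,-5): internal coord -8 + (-5)·λ' = -6.8197; -6.8197 ∉ [0.6, 1.6) → out
#2 (-2,-8): internal coord -2 + (-8)·λ' = -0.1115; -0.1115 ∉ [0.6, 1.6) → out
#3 (2,8): internal coord 2 + (8)·λ' = +0.1115; +0.1115 ∉ [0.6, 1.6) → out
#4 (-1,6): internal coord -1 + (6)·λ' = -2.4164; -2.4164 ∉ [0.6, 1.6) → out

none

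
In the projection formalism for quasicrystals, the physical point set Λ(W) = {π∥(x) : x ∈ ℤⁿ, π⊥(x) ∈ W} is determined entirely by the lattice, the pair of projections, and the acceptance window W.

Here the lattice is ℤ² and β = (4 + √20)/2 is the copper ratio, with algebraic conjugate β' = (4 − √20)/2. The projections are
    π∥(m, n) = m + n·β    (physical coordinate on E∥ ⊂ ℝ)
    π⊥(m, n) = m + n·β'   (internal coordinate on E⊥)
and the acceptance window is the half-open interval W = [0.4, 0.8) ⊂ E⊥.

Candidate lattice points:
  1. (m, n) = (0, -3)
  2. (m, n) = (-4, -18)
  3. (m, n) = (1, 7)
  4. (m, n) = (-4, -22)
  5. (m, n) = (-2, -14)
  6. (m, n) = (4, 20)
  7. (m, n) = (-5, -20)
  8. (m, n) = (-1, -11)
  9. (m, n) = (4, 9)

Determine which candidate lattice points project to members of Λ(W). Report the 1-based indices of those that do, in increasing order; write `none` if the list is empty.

1

Numerically β ≈ 4.23607 and β' = −1/β ≈ -0.23607.
#1 (0,-3): internal coord 0 + (-3)·β' = +0.70820; +0.70820 ∈ [0.4, 0.8) → IN Λ
#2 (-4,-18): internal coord -4 + (-18)·β' = +0.24922; +0.24922 ∉ [0.4, 0.8) → out
#3 (1,7): internal coord 1 + (7)·β' = -0.65248; -0.65248 ∉ [0.4, 0.8) → out
#4 (-4,-22): internal coord -4 + (-22)·β' = +1.19350; +1.19350 ∉ [0.4, 0.8) → out
#5 (-2,-14): internal coord -2 + (-14)·β' = +1.30495; +1.30495 ∉ [0.4, 0.8) → out
#6 (4,20): internal coord 4 + (20)·β' = -0.72136; -0.72136 ∉ [0.4, 0.8) → out
#7 (-5,-20): internal coord -5 + (-20)·β' = -0.27864; -0.27864 ∉ [0.4, 0.8) → out
#8 (-1,-11): internal coord -1 + (-11)·β' = +1.59675; +1.59675 ∉ [0.4, 0.8) → out
#9 (4,9): internal coord 4 + (9)·β' = +1.87539; +1.87539 ∉ [0.4, 0.8) → out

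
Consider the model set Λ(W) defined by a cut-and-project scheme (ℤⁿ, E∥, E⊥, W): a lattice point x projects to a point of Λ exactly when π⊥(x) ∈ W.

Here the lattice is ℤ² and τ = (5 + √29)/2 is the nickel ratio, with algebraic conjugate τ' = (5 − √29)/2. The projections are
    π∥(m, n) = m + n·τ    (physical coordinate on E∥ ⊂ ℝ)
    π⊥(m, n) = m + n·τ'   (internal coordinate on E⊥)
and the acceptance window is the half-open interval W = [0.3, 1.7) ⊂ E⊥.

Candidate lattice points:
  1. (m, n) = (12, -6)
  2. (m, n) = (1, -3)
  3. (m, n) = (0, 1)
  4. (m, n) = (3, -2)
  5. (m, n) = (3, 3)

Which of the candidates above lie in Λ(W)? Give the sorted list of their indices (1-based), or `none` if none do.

τ' = (5−√29)/2 ≈ -0.19258.
[1] lift (12,-6): star map gives 13.15549; window check 0.3 ≤ 13.15549 < 1.7 is false → out
[2] lift (1,-3): star map gives 1.57775; window check 0.3 ≤ 1.57775 < 1.7 is true → IN Λ
[3] lift (0,1): star map gives -0.19258; window check 0.3 ≤ -0.19258 < 1.7 is false → out
[4] lift (3,-2): star map gives 3.38516; window check 0.3 ≤ 3.38516 < 1.7 is false → out
[5] lift (3,3): star map gives 2.42225; window check 0.3 ≤ 2.42225 < 1.7 is false → out

2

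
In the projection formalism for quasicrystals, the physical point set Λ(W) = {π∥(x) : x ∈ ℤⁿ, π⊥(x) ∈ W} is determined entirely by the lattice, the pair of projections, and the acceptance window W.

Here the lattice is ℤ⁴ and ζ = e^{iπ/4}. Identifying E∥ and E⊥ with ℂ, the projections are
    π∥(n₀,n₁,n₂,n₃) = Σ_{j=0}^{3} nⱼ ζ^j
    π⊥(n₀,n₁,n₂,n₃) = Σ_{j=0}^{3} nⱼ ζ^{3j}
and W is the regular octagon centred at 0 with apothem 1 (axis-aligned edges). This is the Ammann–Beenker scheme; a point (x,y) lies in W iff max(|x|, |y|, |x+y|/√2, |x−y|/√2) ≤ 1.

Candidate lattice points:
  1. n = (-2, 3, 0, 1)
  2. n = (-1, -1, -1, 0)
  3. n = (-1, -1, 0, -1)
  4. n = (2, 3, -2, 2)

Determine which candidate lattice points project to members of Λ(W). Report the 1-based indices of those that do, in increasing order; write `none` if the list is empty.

2

Internal map: ζ^{3j} for j=0..3 gives (1,0), (−√2/2,√2/2), (0,−1), (√2/2,√2/2).
#1 (-2, 3, 0, 1): internal (-3.414214, 2.828427); octagon support 4.414214 vs apothem 1 → ∉ W
#2 (-1, -1, -1, 0): internal (-0.292893, 0.292893); octagon support 0.414214 vs apothem 1 → ∈ W
#3 (-1, -1, 0, -1): internal (-1.000000, -1.414214); octagon support 1.707107 vs apothem 1 → ∉ W
#4 (2, 3, -2, 2): internal (1.292893, 5.535534); octagon support 5.535534 vs apothem 1 → ∉ W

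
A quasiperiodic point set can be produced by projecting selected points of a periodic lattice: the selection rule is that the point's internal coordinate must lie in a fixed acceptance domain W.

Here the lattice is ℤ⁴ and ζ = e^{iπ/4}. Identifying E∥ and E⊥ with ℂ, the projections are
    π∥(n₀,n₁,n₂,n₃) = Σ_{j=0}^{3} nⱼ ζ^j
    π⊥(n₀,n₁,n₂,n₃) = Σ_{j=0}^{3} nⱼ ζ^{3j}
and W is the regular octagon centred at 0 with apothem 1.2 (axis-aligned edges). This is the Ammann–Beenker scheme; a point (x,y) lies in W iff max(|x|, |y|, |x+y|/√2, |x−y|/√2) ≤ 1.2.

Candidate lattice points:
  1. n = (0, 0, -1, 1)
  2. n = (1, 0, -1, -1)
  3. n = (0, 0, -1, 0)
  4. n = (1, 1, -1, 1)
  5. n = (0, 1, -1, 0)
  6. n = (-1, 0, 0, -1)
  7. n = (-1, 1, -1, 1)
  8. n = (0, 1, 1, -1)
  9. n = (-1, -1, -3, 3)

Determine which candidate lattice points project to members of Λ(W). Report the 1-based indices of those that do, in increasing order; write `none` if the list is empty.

π⊥(n) = n₀ + n₁ζ³ + n₂ζ⁶ + n₃ζ⁹ where ζ = e^{iπ/4}.
#1 (0, 0, -1, 1): internal (0.707107, 1.707107); octagon support 1.707107 vs apothem 1.2 → ∉ W
#2 (1, 0, -1, -1): internal (0.292893, 0.292893); octagon support 0.414214 vs apothem 1.2 → ∈ W
#3 (0, 0, -1, 0): internal (0.000000, 1.000000); octagon support 1.000000 vs apothem 1.2 → ∈ W
#4 (1, 1, -1, 1): internal (1.000000, 2.414214); octagon support 2.414214 vs apothem 1.2 → ∉ W
#5 (0, 1, -1, 0): internal (-0.707107, 1.707107); octagon support 1.707107 vs apothem 1.2 → ∉ W
#6 (-1, 0, 0, -1): internal (-1.707107, -0.707107); octagon support 1.707107 vs apothem 1.2 → ∉ W
#7 (-1, 1, -1, 1): internal (-1.000000, 2.414214); octagon support 2.414214 vs apothem 1.2 → ∉ W
#8 (0, 1, 1, -1): internal (-1.414214, -1.000000); octagon support 1.707107 vs apothem 1.2 → ∉ W
#9 (-1, -1, -3, 3): internal (1.828427, 4.414214); octagon support 4.414214 vs apothem 1.2 → ∉ W

2, 3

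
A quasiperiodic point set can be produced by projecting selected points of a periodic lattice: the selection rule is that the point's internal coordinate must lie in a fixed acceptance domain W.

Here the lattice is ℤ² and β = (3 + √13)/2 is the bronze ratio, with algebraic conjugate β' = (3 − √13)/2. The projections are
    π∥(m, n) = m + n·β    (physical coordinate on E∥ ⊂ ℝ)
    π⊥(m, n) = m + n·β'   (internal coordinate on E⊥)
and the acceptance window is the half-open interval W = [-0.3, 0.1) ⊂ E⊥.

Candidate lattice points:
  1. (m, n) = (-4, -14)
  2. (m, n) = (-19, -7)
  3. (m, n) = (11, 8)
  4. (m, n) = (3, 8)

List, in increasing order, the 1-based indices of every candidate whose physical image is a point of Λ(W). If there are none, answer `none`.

β' = (3−√13)/2 ≈ -0.30278.
#1 (-4,-14): internal coord -4 + (-14)·β' = +0.23886; +0.23886 ∉ [-0.3, 0.1) → out
#2 (-19,-7): internal coord -19 + (-7)·β' = -16.88057; -16.88057 ∉ [-0.3, 0.1) → out
#3 (11,8): internal coord 11 + (8)·β' = +8.57779; +8.57779 ∉ [-0.3, 0.1) → out
#4 (3,8): internal coord 3 + (8)·β' = +0.57779; +0.57779 ∉ [-0.3, 0.1) → out

none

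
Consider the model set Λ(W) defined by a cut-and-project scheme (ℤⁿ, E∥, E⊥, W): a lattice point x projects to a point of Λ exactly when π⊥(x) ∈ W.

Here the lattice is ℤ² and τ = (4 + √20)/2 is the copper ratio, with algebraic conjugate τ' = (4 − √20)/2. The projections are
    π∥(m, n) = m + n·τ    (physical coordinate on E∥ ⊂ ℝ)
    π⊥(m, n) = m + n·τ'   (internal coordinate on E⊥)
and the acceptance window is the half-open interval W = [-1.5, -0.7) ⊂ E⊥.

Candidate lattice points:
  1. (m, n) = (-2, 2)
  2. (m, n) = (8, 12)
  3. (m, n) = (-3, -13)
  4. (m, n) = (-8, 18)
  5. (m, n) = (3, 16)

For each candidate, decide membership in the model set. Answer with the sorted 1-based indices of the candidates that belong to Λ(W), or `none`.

Compute τ' = (4−√20)/2 = -0.2361, so π⊥(m,n) = m -0.2361·n.
[1] lift (-2,2): star map gives -2.4721; window check -1.5 ≤ -2.4721 < -0.7 is false → out
[2] lift (8,12): star map gives 5.1672; window check -1.5 ≤ 5.1672 < -0.7 is false → out
[3] lift (-3,-13): star map gives 0.0689; window check -1.5 ≤ 0.0689 < -0.7 is false → out
[4] lift (-8,18): star map gives -12.2492; window check -1.5 ≤ -12.2492 < -0.7 is false → out
[5] lift (3,16): star map gives -0.7771; window check -1.5 ≤ -0.7771 < -0.7 is true → IN Λ

5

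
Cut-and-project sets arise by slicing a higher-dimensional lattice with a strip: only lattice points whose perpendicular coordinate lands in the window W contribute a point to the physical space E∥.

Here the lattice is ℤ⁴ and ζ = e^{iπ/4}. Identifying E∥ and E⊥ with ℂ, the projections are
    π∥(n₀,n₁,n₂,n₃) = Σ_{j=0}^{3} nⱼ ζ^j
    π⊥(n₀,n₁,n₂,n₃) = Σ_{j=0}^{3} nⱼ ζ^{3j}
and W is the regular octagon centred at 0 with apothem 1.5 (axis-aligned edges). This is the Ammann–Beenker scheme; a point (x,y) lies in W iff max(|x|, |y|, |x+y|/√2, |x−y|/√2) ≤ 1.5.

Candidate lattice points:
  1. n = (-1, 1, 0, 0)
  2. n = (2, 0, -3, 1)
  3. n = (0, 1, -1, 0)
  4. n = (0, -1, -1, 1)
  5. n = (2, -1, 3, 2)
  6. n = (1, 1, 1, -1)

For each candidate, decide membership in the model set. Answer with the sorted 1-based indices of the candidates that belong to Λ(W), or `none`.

π⊥(n) = n₀ + n₁ζ³ + n₂ζ⁶ + n₃ζ⁹ where ζ = e^{iπ/4}.
#1 (-1, 1, 0, 0): internal (-1.70711, 0.70711); octagon support 1.70711 vs apothem 1.5 → ∉ W
#2 (2, 0, -3, 1): internal (2.70711, 3.70711); octagon support 4.53553 vs apothem 1.5 → ∉ W
#3 (0, 1, -1, 0): internal (-0.70711, 1.70711); octagon support 1.70711 vs apothem 1.5 → ∉ W
#4 (0, -1, -1, 1): internal (1.41421, 1.00000); octagon support 1.70711 vs apothem 1.5 → ∉ W
#5 (2, -1, 3, 2): internal (4.12132, -2.29289); octagon support 4.53553 vs apothem 1.5 → ∉ W
#6 (1, 1, 1, -1): internal (-0.41421, -1.00000); octagon support 1.00000 vs apothem 1.5 → ∈ W

6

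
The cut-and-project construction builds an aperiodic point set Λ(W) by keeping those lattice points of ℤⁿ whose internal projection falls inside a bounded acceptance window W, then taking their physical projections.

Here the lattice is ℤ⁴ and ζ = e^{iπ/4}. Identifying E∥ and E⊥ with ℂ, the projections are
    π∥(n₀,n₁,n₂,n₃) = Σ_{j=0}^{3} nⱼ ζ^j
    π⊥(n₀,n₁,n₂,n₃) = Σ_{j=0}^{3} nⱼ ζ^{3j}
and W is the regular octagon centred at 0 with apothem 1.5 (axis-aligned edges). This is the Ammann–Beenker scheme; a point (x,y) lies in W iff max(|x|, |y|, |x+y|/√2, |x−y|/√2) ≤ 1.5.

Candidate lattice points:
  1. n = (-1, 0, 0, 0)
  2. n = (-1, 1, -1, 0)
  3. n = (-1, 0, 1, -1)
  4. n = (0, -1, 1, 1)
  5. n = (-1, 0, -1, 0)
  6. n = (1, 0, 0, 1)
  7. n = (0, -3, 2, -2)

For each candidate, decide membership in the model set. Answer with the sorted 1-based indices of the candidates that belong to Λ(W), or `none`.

Internal map: ζ^{3j} for j=0..3 gives (1,0), (−√2/2,√2/2), (0,−1), (√2/2,√2/2).
#1 (-1, 0, 0, 0): internal (-1.0000, 0.0000); octagon support 1.0000 vs apothem 1.5 → ∈ W
#2 (-1, 1, -1, 0): internal (-1.7071, 1.7071); octagon support 2.4142 vs apothem 1.5 → ∉ W
#3 (-1, 0, 1, -1): internal (-1.7071, -1.7071); octagon support 2.4142 vs apothem 1.5 → ∉ W
#4 (0, -1, 1, 1): internal (1.4142, -1.0000); octagon support 1.7071 vs apothem 1.5 → ∉ W
#5 (-1, 0, -1, 0): internal (-1.0000, 1.0000); octagon support 1.4142 vs apothem 1.5 → ∈ W
#6 (1, 0, 0, 1): internal (1.7071, 0.7071); octagon support 1.7071 vs apothem 1.5 → ∉ W
#7 (0, -3, 2, -2): internal (0.7071, -5.5355); octagon support 5.5355 vs apothem 1.5 → ∉ W

1, 5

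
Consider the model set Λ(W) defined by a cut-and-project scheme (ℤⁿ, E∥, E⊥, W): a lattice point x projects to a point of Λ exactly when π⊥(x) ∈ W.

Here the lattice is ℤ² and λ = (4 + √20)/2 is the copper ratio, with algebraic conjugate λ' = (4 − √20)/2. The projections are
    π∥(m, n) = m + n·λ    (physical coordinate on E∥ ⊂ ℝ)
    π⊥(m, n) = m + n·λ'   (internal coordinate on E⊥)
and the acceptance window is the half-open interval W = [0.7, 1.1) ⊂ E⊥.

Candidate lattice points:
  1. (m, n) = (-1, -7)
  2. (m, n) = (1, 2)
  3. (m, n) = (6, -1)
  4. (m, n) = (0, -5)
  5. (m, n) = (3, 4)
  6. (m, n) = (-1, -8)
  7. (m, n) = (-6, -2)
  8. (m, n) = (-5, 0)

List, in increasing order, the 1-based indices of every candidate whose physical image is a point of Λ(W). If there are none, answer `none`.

Numerically λ ≈ 4.23607 and λ' = −1/λ ≈ -0.23607.
candidate 1: (m,n)=(-1,-7) → π∥ = -1-7·λ ≈ -30.65248, π⊥ = -1-7·λ' ≈ 0.65248 ∉ [0.7, 1.1) ⇒ out
candidate 2: (m,n)=(1,2) → π∥ = 1+2·λ ≈ 9.47214, π⊥ = 1+2·λ' ≈ 0.52786 ∉ [0.7, 1.1) ⇒ out
candidate 3: (m,n)=(6,-1) → π∥ = 6-1·λ ≈ 1.76393, π⊥ = 6-1·λ' ≈ 6.23607 ∉ [0.7, 1.1) ⇒ out
candidate 4: (m,n)=(0,-5) → π∥ = 0-5·λ ≈ -21.18034, π⊥ = 0-5·λ' ≈ 1.18034 ∉ [0.7, 1.1) ⇒ out
candidate 5: (m,n)=(3,4) → π∥ = 3+4·λ ≈ 19.94427, π⊥ = 3+4·λ' ≈ 2.05573 ∉ [0.7, 1.1) ⇒ out
candidate 6: (m,n)=(-1,-8) → π∥ = -1-8·λ ≈ -34.88854, π⊥ = -1-8·λ' ≈ 0.88854 ∈ [0.7, 1.1) ⇒ IN Λ
candidate 7: (m,n)=(-6,-2) → π∥ = -6-2·λ ≈ -14.47214, π⊥ = -6-2·λ' ≈ -5.52786 ∉ [0.7, 1.1) ⇒ out
candidate 8: (m,n)=(-5,0) → π∥ = -5+0·λ ≈ -5.00000, π⊥ = -5+0·λ' ≈ -5.00000 ∉ [0.7, 1.1) ⇒ out

6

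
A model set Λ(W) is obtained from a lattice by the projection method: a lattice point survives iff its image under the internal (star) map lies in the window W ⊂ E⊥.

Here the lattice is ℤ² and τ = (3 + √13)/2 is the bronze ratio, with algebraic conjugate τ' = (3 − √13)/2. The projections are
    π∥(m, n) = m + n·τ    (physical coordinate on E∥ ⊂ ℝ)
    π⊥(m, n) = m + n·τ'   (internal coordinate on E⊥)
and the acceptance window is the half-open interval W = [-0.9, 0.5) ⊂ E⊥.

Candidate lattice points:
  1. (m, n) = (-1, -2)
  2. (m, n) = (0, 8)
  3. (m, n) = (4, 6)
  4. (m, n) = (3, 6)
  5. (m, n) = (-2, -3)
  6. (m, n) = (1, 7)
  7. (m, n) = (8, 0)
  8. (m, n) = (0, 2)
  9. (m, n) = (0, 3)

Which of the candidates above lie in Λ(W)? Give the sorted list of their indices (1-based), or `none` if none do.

Compute τ' = (3−√13)/2 = -0.30278, so π⊥(m,n) = m -0.30278·n.
candidate 1: (m,n)=(-1,-2) → π∥ = -1-2·τ ≈ -7.60555, π⊥ = -1-2·τ' ≈ -0.39445 ∈ [-0.9, 0.5) ⇒ IN Λ
candidate 2: (m,n)=(0,8) → π∥ = 0+8·τ ≈ 26.42221, π⊥ = 0+8·τ' ≈ -2.42221 ∉ [-0.9, 0.5) ⇒ out
candidate 3: (m,n)=(4,6) → π∥ = 4+6·τ ≈ 23.81665, π⊥ = 4+6·τ' ≈ 2.18335 ∉ [-0.9, 0.5) ⇒ out
candidate 4: (m,n)=(3,6) → π∥ = 3+6·τ ≈ 22.81665, π⊥ = 3+6·τ' ≈ 1.18335 ∉ [-0.9, 0.5) ⇒ out
candidate 5: (m,n)=(-2,-3) → π∥ = -2-3·τ ≈ -11.90833, π⊥ = -2-3·τ' ≈ -1.09167 ∉ [-0.9, 0.5) ⇒ out
candidate 6: (m,n)=(1,7) → π∥ = 1+7·τ ≈ 24.11943, π⊥ = 1+7·τ' ≈ -1.11943 ∉ [-0.9, 0.5) ⇒ out
candidate 7: (m,n)=(8,0) → π∥ = 8+0·τ ≈ 8.00000, π⊥ = 8+0·τ' ≈ 8.00000 ∉ [-0.9, 0.5) ⇒ out
candidate 8: (m,n)=(0,2) → π∥ = 0+2·τ ≈ 6.60555, π⊥ = 0+2·τ' ≈ -0.60555 ∈ [-0.9, 0.5) ⇒ IN Λ
candidate 9: (m,n)=(0,3) → π∥ = 0+3·τ ≈ 9.90833, π⊥ = 0+3·τ' ≈ -0.90833 ∉ [-0.9, 0.5) ⇒ out

1, 8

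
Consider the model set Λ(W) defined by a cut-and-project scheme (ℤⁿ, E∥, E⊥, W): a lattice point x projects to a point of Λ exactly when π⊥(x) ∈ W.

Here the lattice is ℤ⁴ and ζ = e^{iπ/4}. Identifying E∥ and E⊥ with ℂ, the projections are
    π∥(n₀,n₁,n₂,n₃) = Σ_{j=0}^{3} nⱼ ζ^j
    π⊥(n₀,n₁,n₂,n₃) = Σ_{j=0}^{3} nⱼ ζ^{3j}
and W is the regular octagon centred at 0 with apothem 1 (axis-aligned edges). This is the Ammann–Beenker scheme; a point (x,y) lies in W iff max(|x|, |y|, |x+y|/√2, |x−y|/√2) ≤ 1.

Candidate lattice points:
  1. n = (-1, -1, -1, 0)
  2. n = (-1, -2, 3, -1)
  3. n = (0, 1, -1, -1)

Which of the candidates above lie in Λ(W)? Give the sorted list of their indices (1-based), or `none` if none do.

1

π⊥(n) = n₀ + n₁ζ³ + n₂ζ⁶ + n₃ζ⁹ where ζ = e^{iπ/4}.
#1 (-1, -1, -1, 0): internal (-0.292893, 0.292893); octagon support 0.414214 vs apothem 1 → ∈ W
#2 (-1, -2, 3, -1): internal (-0.292893, -5.121320); octagon support 5.121320 vs apothem 1 → ∉ W
#3 (0, 1, -1, -1): internal (-1.414214, 1.000000); octagon support 1.707107 vs apothem 1 → ∉ W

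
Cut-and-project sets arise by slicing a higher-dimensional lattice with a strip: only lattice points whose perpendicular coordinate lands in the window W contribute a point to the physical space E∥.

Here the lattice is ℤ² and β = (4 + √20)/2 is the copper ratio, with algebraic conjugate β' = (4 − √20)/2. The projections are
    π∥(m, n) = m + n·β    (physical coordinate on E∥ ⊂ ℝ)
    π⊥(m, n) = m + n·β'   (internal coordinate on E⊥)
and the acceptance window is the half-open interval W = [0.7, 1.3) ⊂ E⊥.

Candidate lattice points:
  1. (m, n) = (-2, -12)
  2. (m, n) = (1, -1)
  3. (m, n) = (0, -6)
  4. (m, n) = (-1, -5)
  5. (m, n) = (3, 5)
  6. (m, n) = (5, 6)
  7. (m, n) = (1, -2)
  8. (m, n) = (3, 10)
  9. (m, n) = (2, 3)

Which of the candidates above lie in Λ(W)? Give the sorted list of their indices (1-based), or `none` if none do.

1, 2, 9

Compute β' = (4−√20)/2 = -0.236068, so π⊥(m,n) = m -0.236068·n.
candidate 1: (m,n)=(-2,-12) → π∥ = -2-12·β ≈ -52.832816, π⊥ = -2-12·β' ≈ 0.832816 ∈ [0.7, 1.3) ⇒ IN Λ
candidate 2: (m,n)=(1,-1) → π∥ = 1-1·β ≈ -3.236068, π⊥ = 1-1·β' ≈ 1.236068 ∈ [0.7, 1.3) ⇒ IN Λ
candidate 3: (m,n)=(0,-6) → π∥ = 0-6·β ≈ -25.416408, π⊥ = 0-6·β' ≈ 1.416408 ∉ [0.7, 1.3) ⇒ out
candidate 4: (m,n)=(-1,-5) → π∥ = -1-5·β ≈ -22.180340, π⊥ = -1-5·β' ≈ 0.180340 ∉ [0.7, 1.3) ⇒ out
candidate 5: (m,n)=(3,5) → π∥ = 3+5·β ≈ 24.180340, π⊥ = 3+5·β' ≈ 1.819660 ∉ [0.7, 1.3) ⇒ out
candidate 6: (m,n)=(5,6) → π∥ = 5+6·β ≈ 30.416408, π⊥ = 5+6·β' ≈ 3.583592 ∉ [0.7, 1.3) ⇒ out
candidate 7: (m,n)=(1,-2) → π∥ = 1-2·β ≈ -7.472136, π⊥ = 1-2·β' ≈ 1.472136 ∉ [0.7, 1.3) ⇒ out
candidate 8: (m,n)=(3,10) → π∥ = 3+10·β ≈ 45.360680, π⊥ = 3+10·β' ≈ 0.639320 ∉ [0.7, 1.3) ⇒ out
candidate 9: (m,n)=(2,3) → π∥ = 2+3·β ≈ 14.708204, π⊥ = 2+3·β' ≈ 1.291796 ∈ [0.7, 1.3) ⇒ IN Λ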